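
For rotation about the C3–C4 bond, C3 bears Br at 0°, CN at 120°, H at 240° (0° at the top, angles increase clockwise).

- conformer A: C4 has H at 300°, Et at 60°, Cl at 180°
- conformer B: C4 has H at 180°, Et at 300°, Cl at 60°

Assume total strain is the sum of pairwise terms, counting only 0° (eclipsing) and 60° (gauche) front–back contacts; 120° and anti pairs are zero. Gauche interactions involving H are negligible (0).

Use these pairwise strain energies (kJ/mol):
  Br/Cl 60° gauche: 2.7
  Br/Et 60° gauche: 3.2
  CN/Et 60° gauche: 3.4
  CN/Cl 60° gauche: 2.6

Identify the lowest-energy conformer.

B

A (staggered): Br(0°)/Et(60°) gauche 3.2; CN(120°)/Et(60°) gauche 3.4; CN(120°)/Cl(180°) gauche 2.6 → 9.2 kJ/mol.
B (staggered): Br(0°)/Et(300°) gauche 3.2; Br(0°)/Cl(60°) gauche 2.7; CN(120°)/Cl(60°) gauche 2.6 → 8.5 kJ/mol.
B has the lowest total (8.5 kJ/mol).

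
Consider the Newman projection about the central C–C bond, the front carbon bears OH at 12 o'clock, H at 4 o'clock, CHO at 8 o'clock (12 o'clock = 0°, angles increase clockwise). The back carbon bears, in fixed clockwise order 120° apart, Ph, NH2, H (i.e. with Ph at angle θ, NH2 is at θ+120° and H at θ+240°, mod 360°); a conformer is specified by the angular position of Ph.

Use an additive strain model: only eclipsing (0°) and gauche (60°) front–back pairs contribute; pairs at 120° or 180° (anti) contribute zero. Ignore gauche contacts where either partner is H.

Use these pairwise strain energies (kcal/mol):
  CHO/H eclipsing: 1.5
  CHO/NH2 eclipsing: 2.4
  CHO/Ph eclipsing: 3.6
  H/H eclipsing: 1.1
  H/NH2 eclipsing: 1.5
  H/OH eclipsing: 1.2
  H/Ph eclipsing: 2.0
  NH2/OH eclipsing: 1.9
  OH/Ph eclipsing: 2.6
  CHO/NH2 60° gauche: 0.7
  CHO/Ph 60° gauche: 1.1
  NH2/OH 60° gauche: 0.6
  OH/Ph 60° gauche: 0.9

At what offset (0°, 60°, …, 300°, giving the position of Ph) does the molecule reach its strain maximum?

Ph at 0° (eclipsed): OH–Ph eclipsed, H–NH2 eclipsed, CHO–H eclipsed; 2.6 + 1.5 + 1.5 = 5.6 kcal/mol.
Ph at 60° (staggered): OH–Ph gauche, CHO–NH2 gauche; 0.9 + 0.7 = 1.6 kcal/mol.
Ph at 120° (eclipsed): OH–H eclipsed, H–Ph eclipsed, CHO–NH2 eclipsed; 1.2 + 2.0 + 2.4 = 5.6 kcal/mol.
Ph at 180° (staggered): OH–NH2 gauche, CHO–Ph gauche, CHO–NH2 gauche; 0.6 + 1.1 + 0.7 = 2.4 kcal/mol.
Ph at 240° (eclipsed): OH–NH2 eclipsed, H–H eclipsed, CHO–Ph eclipsed; 1.9 + 1.1 + 3.6 = 6.6 kcal/mol.
Ph at 300° (staggered): OH–Ph gauche, OH–NH2 gauche, CHO–Ph gauche; 0.9 + 0.6 + 1.1 = 2.6 kcal/mol.
The maximum (6.6 kcal/mol) occurs with Ph at 240°.

240°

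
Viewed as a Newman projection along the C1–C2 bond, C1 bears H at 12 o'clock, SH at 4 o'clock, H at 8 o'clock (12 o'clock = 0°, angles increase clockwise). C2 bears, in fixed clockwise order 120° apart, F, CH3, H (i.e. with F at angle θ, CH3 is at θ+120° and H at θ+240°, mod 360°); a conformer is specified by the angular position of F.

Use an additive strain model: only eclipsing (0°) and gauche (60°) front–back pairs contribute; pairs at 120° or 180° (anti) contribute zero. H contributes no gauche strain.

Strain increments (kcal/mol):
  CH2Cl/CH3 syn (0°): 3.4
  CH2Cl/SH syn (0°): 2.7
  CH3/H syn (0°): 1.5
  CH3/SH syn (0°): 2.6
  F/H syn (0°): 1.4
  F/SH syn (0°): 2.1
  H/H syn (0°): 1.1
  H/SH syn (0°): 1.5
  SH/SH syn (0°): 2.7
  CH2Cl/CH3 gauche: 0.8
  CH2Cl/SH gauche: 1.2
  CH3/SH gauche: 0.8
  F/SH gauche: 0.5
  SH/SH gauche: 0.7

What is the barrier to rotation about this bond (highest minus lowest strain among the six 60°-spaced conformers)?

4.6 kcal/mol

F at 0° (eclipsed): H–F eclipsed, SH–CH3 eclipsed, H–H eclipsed; 1.4 + 2.6 + 1.1 = 5.1 kcal/mol.
F at 60° (staggered): SH–F gauche, SH–CH3 gauche; 0.5 + 0.8 = 1.3 kcal/mol.
F at 120° (eclipsed): H–H eclipsed, SH–F eclipsed, H–CH3 eclipsed; 1.1 + 2.1 + 1.5 = 4.7 kcal/mol.
F at 180° (staggered): SH–F gauche; 0.5 = 0.5 kcal/mol.
F at 240° (eclipsed): H–CH3 eclipsed, SH–H eclipsed, H–F eclipsed; 1.5 + 1.5 + 1.4 = 4.4 kcal/mol.
F at 300° (staggered): SH–CH3 gauche; 0.8 = 0.8 kcal/mol.
Max at 0° (5.1 kcal/mol), min at 180° (0.5 kcal/mol); barrier = 4.6 kcal/mol.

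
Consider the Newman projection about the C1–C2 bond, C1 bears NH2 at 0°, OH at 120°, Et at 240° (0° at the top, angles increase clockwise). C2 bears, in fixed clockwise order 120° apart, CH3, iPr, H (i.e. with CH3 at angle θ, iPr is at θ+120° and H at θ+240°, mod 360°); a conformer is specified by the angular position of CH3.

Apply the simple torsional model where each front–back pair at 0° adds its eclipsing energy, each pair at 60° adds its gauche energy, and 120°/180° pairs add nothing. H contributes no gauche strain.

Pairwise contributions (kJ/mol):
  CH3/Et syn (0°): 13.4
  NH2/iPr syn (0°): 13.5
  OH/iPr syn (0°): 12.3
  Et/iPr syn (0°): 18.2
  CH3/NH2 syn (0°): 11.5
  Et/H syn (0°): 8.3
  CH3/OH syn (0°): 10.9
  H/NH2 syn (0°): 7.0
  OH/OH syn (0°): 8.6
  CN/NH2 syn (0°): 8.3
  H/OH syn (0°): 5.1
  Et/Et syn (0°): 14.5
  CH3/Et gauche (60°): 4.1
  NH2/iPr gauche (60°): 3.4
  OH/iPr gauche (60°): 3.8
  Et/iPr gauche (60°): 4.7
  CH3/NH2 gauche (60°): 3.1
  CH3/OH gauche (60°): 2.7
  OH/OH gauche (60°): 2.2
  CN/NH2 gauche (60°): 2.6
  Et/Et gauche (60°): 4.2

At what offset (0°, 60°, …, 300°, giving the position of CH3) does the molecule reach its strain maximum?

CH3 at 0° (eclipsed): NH2–CH3 eclipsed, OH–iPr eclipsed, Et–H eclipsed; 11.5 + 12.3 + 8.3 = 32.1 kJ/mol.
CH3 at 60° (staggered): NH2–CH3 gauche, OH–CH3 gauche, OH–iPr gauche, Et–iPr gauche; 3.1 + 2.7 + 3.8 + 4.7 = 14.3 kJ/mol.
CH3 at 120° (eclipsed): NH2–H eclipsed, OH–CH3 eclipsed, Et–iPr eclipsed; 7.0 + 10.9 + 18.2 = 36.1 kJ/mol.
CH3 at 180° (staggered): NH2–iPr gauche, OH–CH3 gauche, Et–CH3 gauche, Et–iPr gauche; 3.4 + 2.7 + 4.1 + 4.7 = 14.9 kJ/mol.
CH3 at 240° (eclipsed): NH2–iPr eclipsed, OH–H eclipsed, Et–CH3 eclipsed; 13.5 + 5.1 + 13.4 = 32.0 kJ/mol.
CH3 at 300° (staggered): NH2–CH3 gauche, NH2–iPr gauche, OH–iPr gauche, Et–CH3 gauche; 3.1 + 3.4 + 3.8 + 4.1 = 14.4 kJ/mol.
The maximum (36.1 kJ/mol) occurs with CH3 at 120°.

120°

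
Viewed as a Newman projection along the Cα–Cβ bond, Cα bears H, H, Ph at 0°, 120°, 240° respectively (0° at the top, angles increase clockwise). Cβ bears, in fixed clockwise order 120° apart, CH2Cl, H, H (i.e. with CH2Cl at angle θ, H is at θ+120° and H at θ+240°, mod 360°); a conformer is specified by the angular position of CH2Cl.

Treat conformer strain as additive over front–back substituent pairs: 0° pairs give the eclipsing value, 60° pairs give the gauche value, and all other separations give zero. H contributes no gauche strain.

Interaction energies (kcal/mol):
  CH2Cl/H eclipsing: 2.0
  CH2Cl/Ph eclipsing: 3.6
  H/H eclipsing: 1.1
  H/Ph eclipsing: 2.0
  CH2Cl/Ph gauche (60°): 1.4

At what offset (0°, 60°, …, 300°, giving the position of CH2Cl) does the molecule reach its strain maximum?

CH2Cl at 0° (eclipsed): H(0°)/CH2Cl(0°) eclipsed 2.0; H(120°)/H(120°) eclipsed 1.1; Ph(240°)/H(240°) eclipsed 2.0 → 5.1 kcal/mol.
CH2Cl at 60° (staggered): no non-H gauche contacts → 0.0 kcal/mol.
CH2Cl at 120° (eclipsed): H(0°)/H(0°) eclipsed 1.1; H(120°)/CH2Cl(120°) eclipsed 2.0; Ph(240°)/H(240°) eclipsed 2.0 → 5.1 kcal/mol.
CH2Cl at 180° (staggered): Ph(240°)/CH2Cl(180°) gauche 1.4 → 1.4 kcal/mol.
CH2Cl at 240° (eclipsed): H(0°)/H(0°) eclipsed 1.1; H(120°)/H(120°) eclipsed 1.1; Ph(240°)/CH2Cl(240°) eclipsed 3.6 → 5.8 kcal/mol.
CH2Cl at 300° (staggered): Ph(240°)/CH2Cl(300°) gauche 1.4 → 1.4 kcal/mol.
The maximum (5.8 kcal/mol) occurs with CH2Cl at 240°.

240°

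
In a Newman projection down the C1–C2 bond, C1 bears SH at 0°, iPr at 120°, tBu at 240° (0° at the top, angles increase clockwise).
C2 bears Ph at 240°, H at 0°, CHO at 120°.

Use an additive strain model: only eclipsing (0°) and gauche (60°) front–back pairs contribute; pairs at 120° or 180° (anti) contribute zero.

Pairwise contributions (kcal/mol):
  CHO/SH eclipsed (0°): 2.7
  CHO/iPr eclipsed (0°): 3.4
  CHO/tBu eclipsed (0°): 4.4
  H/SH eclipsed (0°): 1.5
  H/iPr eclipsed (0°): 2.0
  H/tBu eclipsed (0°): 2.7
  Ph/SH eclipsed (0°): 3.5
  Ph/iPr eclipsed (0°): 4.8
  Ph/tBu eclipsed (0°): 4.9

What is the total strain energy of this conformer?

This conformer is eclipsed. SH at 0° is eclipsed with H at 0° (1.5); iPr at 120° is eclipsed with CHO at 120° (3.4); tBu at 240° is eclipsed with Ph at 240° (4.9). Total 9.8 kcal/mol.

9.8 kcal/mol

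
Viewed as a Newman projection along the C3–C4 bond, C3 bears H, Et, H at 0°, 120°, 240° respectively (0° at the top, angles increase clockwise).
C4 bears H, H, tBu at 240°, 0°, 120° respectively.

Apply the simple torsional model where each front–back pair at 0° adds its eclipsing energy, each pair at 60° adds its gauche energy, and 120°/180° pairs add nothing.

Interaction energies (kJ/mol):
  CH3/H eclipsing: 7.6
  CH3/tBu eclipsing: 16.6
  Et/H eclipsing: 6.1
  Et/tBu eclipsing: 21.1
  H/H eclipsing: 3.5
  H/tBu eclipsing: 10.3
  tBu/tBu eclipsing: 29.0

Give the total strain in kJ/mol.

This conformer (eclipsed): H(0°)/H(0°) eclipsed 3.5; Et(120°)/tBu(120°) eclipsed 21.1; H(240°)/H(240°) eclipsed 3.5 → 28.1 kJ/mol.

28.1 kJ/mol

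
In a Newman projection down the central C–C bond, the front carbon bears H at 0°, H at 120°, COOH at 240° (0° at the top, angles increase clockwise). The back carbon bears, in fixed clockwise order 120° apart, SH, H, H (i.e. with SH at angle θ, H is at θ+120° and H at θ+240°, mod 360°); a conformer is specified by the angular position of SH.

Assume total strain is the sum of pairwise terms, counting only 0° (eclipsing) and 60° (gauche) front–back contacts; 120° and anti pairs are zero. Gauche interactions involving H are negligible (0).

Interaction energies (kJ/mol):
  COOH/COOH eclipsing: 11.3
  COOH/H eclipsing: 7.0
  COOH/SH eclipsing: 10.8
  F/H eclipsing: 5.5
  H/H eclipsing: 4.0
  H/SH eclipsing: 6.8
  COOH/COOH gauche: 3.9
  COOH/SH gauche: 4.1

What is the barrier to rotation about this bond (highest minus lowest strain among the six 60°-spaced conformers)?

SH at 0° (eclipsed): H(0°)/SH(0°) eclipsed 6.8; H(120°)/H(120°) eclipsed 4.0; COOH(240°)/H(240°) eclipsed 7.0 → 17.8 kJ/mol.
SH at 60° (staggered): no non-H gauche contacts → 0.0 kJ/mol.
SH at 120° (eclipsed): H(0°)/H(0°) eclipsed 4.0; H(120°)/SH(120°) eclipsed 6.8; COOH(240°)/H(240°) eclipsed 7.0 → 17.8 kJ/mol.
SH at 180° (staggered): COOH(240°)/SH(180°) gauche 4.1 → 4.1 kJ/mol.
SH at 240° (eclipsed): H(0°)/H(0°) eclipsed 4.0; H(120°)/H(120°) eclipsed 4.0; COOH(240°)/SH(240°) eclipsed 10.8 → 18.8 kJ/mol.
SH at 300° (staggered): COOH(240°)/SH(300°) gauche 4.1 → 4.1 kJ/mol.
Max at 240° (18.8 kJ/mol), min at 60° (0.0 kJ/mol); barrier = 18.8 kJ/mol.

18.8 kJ/mol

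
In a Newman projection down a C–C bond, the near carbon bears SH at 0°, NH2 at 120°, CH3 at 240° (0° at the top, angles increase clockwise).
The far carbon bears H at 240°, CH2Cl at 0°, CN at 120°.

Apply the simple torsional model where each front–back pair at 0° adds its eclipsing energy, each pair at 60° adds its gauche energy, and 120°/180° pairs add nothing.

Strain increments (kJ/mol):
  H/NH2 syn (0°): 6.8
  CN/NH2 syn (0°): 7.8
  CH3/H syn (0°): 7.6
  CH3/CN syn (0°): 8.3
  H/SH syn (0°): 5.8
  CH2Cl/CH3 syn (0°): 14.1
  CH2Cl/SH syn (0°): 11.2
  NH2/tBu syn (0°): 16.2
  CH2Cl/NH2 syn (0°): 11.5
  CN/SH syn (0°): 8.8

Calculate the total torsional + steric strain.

26.6 kJ/mol

This conformer (eclipsed): SH–CH2Cl eclipsed, NH2–CN eclipsed, CH3–H eclipsed; 11.2 + 7.8 + 7.6 = 26.6 kJ/mol.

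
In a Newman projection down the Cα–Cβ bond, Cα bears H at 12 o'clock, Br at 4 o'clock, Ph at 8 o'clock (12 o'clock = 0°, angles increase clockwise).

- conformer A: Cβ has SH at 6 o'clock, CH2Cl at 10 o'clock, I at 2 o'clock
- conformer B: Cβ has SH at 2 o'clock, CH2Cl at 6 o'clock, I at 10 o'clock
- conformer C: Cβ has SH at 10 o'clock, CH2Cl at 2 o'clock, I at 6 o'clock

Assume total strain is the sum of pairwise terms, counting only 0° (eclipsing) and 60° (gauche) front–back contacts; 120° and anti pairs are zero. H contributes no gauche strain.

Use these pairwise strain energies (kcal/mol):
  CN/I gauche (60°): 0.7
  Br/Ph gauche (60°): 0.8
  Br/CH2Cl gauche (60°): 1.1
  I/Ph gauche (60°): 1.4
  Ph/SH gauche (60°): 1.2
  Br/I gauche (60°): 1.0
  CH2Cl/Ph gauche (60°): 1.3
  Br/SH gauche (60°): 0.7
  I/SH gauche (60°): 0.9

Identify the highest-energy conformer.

C

A (staggered): Br–SH gauche, Br–I gauche, Ph–SH gauche, Ph–CH2Cl gauche; 0.7 + 1.0 + 1.2 + 1.3 = 4.2 kcal/mol.
B (staggered): Br–SH gauche, Br–CH2Cl gauche, Ph–CH2Cl gauche, Ph–I gauche; 0.7 + 1.1 + 1.3 + 1.4 = 4.5 kcal/mol.
C (staggered): Br–CH2Cl gauche, Br–I gauche, Ph–SH gauche, Ph–I gauche; 1.1 + 1.0 + 1.2 + 1.4 = 4.7 kcal/mol.
C has the highest total (4.7 kcal/mol).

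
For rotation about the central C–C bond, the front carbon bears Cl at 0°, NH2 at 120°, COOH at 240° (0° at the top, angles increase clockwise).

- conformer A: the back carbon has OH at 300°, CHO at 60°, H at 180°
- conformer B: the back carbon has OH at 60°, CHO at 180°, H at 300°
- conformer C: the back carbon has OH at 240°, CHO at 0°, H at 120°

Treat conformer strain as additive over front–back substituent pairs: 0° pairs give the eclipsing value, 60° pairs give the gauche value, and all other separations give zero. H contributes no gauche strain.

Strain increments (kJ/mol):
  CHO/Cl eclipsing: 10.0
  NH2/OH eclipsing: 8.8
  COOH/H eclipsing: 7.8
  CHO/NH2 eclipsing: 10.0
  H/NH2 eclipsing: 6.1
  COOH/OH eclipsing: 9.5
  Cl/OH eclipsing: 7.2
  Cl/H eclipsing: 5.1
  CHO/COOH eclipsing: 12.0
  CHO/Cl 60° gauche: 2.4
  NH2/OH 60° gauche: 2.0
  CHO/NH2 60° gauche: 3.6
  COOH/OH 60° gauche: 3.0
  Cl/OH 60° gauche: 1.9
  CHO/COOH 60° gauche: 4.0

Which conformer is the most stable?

A

A (staggered): Cl–OH gauche, Cl–CHO gauche, NH2–CHO gauche, COOH–OH gauche; 1.9 + 2.4 + 3.6 + 3.0 = 10.9 kJ/mol.
B (staggered): Cl–OH gauche, NH2–OH gauche, NH2–CHO gauche, COOH–CHO gauche; 1.9 + 2.0 + 3.6 + 4.0 = 11.5 kJ/mol.
C (eclipsed): Cl–CHO eclipsed, NH2–H eclipsed, COOH–OH eclipsed; 10.0 + 6.1 + 9.5 = 25.6 kJ/mol.
A has the lowest total (10.9 kJ/mol).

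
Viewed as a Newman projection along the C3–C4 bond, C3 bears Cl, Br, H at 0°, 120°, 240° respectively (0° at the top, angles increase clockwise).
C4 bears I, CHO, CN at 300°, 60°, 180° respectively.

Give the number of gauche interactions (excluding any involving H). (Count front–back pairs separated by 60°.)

Non-H gauche pairs: Cl(0°)/I(300°); Cl(0°)/CHO(60°); Br(120°)/CHO(60°); Br(120°)/CN(180°) — 4 interactions.

4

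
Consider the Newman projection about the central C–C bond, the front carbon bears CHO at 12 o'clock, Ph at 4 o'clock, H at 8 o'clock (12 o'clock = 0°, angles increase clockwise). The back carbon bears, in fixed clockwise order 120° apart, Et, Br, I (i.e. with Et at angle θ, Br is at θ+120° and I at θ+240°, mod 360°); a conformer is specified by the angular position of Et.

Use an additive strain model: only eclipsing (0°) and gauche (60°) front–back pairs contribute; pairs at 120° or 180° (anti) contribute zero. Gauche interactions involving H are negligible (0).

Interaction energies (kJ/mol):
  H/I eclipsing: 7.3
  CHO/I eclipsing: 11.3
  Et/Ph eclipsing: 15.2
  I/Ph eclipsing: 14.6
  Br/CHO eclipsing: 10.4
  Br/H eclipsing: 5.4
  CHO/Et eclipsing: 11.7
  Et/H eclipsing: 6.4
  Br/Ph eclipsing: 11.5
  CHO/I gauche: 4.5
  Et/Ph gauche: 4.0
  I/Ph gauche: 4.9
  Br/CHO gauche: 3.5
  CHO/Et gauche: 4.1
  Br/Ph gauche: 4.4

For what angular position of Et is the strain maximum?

120°

Et at 0° is eclipsed. CHO at 0° is eclipsed with Et at 0° (11.7); Ph at 120° is eclipsed with Br at 120° (11.5); H at 240° is eclipsed with I at 240° (7.3). Total 30.5 kJ/mol.
Et at 60° is staggered. CHO at 0° is gauche with Et at 60° (4.1); CHO at 0° is gauche with I at 300° (4.5); Ph at 120° is gauche with Et at 60° (4.0); Ph at 120° is gauche with Br at 180° (4.4). Total 17.0 kJ/mol.
Et at 120° is eclipsed. CHO at 0° is eclipsed with I at 0° (11.3); Ph at 120° is eclipsed with Et at 120° (15.2); H at 240° is eclipsed with Br at 240° (5.4). Total 31.9 kJ/mol.
Et at 180° is staggered. CHO at 0° is gauche with Br at 300° (3.5); CHO at 0° is gauche with I at 60° (4.5); Ph at 120° is gauche with Et at 180° (4.0); Ph at 120° is gauche with I at 60° (4.9). Total 16.9 kJ/mol.
Et at 240° is eclipsed. CHO at 0° is eclipsed with Br at 0° (10.4); Ph at 120° is eclipsed with I at 120° (14.6); H at 240° is eclipsed with Et at 240° (6.4). Total 31.4 kJ/mol.
Et at 300° is staggered. CHO at 0° is gauche with Et at 300° (4.1); CHO at 0° is gauche with Br at 60° (3.5); Ph at 120° is gauche with Br at 60° (4.4); Ph at 120° is gauche with I at 180° (4.9). Total 16.9 kJ/mol.
The maximum (31.9 kJ/mol) occurs with Et at 120°.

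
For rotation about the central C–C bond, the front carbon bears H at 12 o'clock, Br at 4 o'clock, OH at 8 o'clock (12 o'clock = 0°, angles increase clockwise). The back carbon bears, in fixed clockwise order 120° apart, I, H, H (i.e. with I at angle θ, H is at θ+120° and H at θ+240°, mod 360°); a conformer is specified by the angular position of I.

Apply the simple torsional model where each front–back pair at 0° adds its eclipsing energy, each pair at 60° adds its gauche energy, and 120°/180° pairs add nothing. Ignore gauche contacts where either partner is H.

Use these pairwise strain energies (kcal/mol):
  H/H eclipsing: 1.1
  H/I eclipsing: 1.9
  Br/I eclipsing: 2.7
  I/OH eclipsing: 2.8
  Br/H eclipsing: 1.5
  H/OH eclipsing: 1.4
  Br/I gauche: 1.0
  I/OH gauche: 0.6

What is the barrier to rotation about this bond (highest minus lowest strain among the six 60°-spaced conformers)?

I at 0° is eclipsed. H at 0° is eclipsed with I at 0° (1.9); Br at 120° is eclipsed with H at 120° (1.5); OH at 240° is eclipsed with H at 240° (1.4). Total 4.8 kcal/mol.
I at 60° is staggered. Br at 120° is gauche with I at 60° (1.0). Total 1.0 kcal/mol.
I at 120° is eclipsed. H at 0° is eclipsed with H at 0° (1.1); Br at 120° is eclipsed with I at 120° (2.7); OH at 240° is eclipsed with H at 240° (1.4). Total 5.2 kcal/mol.
I at 180° is staggered. Br at 120° is gauche with I at 180° (1.0); OH at 240° is gauche with I at 180° (0.6). Total 1.6 kcal/mol.
I at 240° is eclipsed. H at 0° is eclipsed with H at 0° (1.1); Br at 120° is eclipsed with H at 120° (1.5); OH at 240° is eclipsed with I at 240° (2.8). Total 5.4 kcal/mol.
I at 300° is staggered. OH at 240° is gauche with I at 300° (0.6). Total 0.6 kcal/mol.
Max at 240° (5.4 kcal/mol), min at 300° (0.6 kcal/mol); barrier = 4.8 kcal/mol.

4.8 kcal/mol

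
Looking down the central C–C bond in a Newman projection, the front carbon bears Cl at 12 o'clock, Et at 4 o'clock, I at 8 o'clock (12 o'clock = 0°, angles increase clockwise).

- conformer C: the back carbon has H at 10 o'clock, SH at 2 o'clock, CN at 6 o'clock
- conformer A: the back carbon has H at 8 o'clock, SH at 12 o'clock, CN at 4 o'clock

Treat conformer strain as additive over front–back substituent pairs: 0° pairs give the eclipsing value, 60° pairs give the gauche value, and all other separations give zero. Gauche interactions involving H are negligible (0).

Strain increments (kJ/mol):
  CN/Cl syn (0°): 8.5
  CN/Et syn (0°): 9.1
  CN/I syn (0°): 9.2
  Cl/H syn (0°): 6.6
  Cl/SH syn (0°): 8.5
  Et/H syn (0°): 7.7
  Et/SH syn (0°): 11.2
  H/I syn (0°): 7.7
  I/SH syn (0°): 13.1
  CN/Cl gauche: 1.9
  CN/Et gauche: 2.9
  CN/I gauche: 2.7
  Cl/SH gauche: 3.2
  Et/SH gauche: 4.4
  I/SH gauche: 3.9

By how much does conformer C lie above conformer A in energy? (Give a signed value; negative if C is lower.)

C (staggered): Cl–SH gauche, Et–SH gauche, Et–CN gauche, I–CN gauche; 3.2 + 4.4 + 2.9 + 2.7 = 13.2 kJ/mol.
A (eclipsed): Cl–SH eclipsed, Et–CN eclipsed, I–H eclipsed; 8.5 + 9.1 + 7.7 = 25.3 kJ/mol.
E(C) − E(A) = 13.2 − 25.3 = -12.1 kJ/mol.

-12.1 kJ/mol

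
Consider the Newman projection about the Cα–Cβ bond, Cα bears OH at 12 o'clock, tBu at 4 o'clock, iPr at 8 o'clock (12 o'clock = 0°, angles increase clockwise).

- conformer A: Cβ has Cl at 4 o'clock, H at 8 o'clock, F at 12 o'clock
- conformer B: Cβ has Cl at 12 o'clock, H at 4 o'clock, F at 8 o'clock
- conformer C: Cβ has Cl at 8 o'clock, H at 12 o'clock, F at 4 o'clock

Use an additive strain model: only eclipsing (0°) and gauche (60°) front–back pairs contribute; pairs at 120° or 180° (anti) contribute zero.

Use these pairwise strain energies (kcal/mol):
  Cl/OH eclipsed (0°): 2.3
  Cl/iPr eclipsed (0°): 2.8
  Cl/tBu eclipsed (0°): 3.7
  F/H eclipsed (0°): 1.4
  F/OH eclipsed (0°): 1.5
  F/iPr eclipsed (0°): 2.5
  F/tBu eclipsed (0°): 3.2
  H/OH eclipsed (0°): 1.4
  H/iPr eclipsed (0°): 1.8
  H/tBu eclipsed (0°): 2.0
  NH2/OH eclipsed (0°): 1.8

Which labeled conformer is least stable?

C

A (eclipsed): OH–F eclipsed, tBu–Cl eclipsed, iPr–H eclipsed; 1.5 + 3.7 + 1.8 = 7.0 kcal/mol.
B (eclipsed): OH–Cl eclipsed, tBu–H eclipsed, iPr–F eclipsed; 2.3 + 2.0 + 2.5 = 6.8 kcal/mol.
C (eclipsed): OH–H eclipsed, tBu–F eclipsed, iPr–Cl eclipsed; 1.4 + 3.2 + 2.8 = 7.4 kcal/mol.
C has the highest total (7.4 kcal/mol).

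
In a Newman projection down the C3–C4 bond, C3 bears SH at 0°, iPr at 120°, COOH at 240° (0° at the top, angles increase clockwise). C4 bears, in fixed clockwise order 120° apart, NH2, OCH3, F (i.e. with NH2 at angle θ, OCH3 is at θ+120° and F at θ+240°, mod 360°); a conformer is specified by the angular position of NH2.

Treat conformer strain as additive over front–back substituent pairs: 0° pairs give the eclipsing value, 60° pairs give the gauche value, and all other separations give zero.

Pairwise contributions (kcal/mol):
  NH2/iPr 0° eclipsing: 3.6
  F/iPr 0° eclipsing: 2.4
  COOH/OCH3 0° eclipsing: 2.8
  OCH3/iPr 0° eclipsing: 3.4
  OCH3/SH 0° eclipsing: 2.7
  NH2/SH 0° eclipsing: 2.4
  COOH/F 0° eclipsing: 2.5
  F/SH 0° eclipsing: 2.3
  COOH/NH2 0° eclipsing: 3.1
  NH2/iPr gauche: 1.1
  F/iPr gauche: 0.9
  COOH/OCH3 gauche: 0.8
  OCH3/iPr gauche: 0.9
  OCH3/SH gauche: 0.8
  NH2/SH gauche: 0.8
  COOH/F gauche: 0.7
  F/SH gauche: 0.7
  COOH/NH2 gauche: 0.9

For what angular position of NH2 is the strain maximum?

120°

NH2 at 0° (eclipsed): SH(0°)/NH2(0°) eclipsed 2.4; iPr(120°)/OCH3(120°) eclipsed 3.4; COOH(240°)/F(240°) eclipsed 2.5 → 8.3 kcal/mol.
NH2 at 60° (staggered): SH(0°)/NH2(60°) gauche 0.8; SH(0°)/F(300°) gauche 0.7; iPr(120°)/NH2(60°) gauche 1.1; iPr(120°)/OCH3(180°) gauche 0.9; COOH(240°)/OCH3(180°) gauche 0.8; COOH(240°)/F(300°) gauche 0.7 → 5.0 kcal/mol.
NH2 at 120° (eclipsed): SH(0°)/F(0°) eclipsed 2.3; iPr(120°)/NH2(120°) eclipsed 3.6; COOH(240°)/OCH3(240°) eclipsed 2.8 → 8.7 kcal/mol.
NH2 at 180° (staggered): SH(0°)/OCH3(300°) gauche 0.8; SH(0°)/F(60°) gauche 0.7; iPr(120°)/NH2(180°) gauche 1.1; iPr(120°)/F(60°) gauche 0.9; COOH(240°)/NH2(180°) gauche 0.9; COOH(240°)/OCH3(300°) gauche 0.8 → 5.2 kcal/mol.
NH2 at 240° (eclipsed): SH(0°)/OCH3(0°) eclipsed 2.7; iPr(120°)/F(120°) eclipsed 2.4; COOH(240°)/NH2(240°) eclipsed 3.1 → 8.2 kcal/mol.
NH2 at 300° (staggered): SH(0°)/NH2(300°) gauche 0.8; SH(0°)/OCH3(60°) gauche 0.8; iPr(120°)/OCH3(60°) gauche 0.9; iPr(120°)/F(180°) gauche 0.9; COOH(240°)/NH2(300°) gauche 0.9; COOH(240°)/F(180°) gauche 0.7 → 5.0 kcal/mol.
The maximum (8.7 kcal/mol) occurs with NH2 at 120°.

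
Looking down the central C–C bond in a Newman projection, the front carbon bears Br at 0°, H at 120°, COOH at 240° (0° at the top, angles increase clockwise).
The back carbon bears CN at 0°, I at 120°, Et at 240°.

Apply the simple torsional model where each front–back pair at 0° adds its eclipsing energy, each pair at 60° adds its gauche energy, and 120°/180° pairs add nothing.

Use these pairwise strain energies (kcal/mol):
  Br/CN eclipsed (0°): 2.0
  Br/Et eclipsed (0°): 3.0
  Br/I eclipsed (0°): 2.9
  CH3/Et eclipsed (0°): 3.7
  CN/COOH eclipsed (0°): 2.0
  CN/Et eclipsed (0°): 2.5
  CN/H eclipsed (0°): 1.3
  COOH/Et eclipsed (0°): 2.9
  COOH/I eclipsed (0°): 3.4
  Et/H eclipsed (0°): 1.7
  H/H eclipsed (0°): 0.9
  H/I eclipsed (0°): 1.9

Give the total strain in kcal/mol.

6.8 kcal/mol

This conformer (eclipsed): Br–CN eclipsed, H–I eclipsed, COOH–Et eclipsed; 2.0 + 1.9 + 2.9 = 6.8 kcal/mol.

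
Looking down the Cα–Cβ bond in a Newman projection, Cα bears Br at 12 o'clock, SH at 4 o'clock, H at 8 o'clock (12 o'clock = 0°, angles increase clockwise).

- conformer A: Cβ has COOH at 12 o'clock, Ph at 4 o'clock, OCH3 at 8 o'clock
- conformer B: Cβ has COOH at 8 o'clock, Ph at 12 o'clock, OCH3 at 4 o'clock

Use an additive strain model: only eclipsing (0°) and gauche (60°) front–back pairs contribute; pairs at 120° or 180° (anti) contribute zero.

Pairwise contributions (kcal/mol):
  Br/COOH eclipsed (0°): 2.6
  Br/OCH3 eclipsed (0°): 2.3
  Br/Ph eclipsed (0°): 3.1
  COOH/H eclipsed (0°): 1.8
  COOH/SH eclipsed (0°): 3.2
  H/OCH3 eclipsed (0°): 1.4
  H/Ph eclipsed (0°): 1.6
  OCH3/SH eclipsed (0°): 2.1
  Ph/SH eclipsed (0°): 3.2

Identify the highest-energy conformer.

A (eclipsed): Br–COOH eclipsed, SH–Ph eclipsed, H–OCH3 eclipsed; 2.6 + 3.2 + 1.4 = 7.2 kcal/mol.
B (eclipsed): Br–Ph eclipsed, SH–OCH3 eclipsed, H–COOH eclipsed; 3.1 + 2.1 + 1.8 = 7.0 kcal/mol.
A has the highest total (7.2 kcal/mol).

A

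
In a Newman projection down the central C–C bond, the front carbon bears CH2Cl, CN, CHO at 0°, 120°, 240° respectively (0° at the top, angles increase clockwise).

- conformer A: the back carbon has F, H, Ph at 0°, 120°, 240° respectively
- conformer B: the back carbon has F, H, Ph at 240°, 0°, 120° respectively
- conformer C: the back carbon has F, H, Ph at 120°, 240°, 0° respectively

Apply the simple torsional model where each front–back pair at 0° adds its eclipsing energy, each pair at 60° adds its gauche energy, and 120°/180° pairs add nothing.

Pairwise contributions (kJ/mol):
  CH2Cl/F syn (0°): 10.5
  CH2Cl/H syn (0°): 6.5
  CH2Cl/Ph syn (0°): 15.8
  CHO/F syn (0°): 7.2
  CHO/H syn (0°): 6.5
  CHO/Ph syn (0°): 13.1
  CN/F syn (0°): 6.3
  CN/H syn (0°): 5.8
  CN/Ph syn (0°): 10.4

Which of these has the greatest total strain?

A

A (eclipsed): CH2Cl–F eclipsed, CN–H eclipsed, CHO–Ph eclipsed; 10.5 + 5.8 + 13.1 = 29.4 kJ/mol.
B (eclipsed): CH2Cl–H eclipsed, CN–Ph eclipsed, CHO–F eclipsed; 6.5 + 10.4 + 7.2 = 24.1 kJ/mol.
C (eclipsed): CH2Cl–Ph eclipsed, CN–F eclipsed, CHO–H eclipsed; 15.8 + 6.3 + 6.5 = 28.6 kJ/mol.
A has the highest total (29.4 kJ/mol).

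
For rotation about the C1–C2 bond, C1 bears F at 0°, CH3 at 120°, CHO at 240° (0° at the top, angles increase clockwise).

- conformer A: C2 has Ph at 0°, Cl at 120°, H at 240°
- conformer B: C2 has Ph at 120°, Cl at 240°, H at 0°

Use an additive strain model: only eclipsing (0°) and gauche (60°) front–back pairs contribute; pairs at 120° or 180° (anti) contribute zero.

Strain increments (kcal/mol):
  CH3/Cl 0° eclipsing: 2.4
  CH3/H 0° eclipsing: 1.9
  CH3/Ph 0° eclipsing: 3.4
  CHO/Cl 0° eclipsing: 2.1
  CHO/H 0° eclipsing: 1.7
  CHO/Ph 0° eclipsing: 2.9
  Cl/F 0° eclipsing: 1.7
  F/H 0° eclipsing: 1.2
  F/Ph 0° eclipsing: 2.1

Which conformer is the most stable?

A

A (eclipsed): F(0°)/Ph(0°) eclipsed 2.1; CH3(120°)/Cl(120°) eclipsed 2.4; CHO(240°)/H(240°) eclipsed 1.7 → 6.2 kcal/mol.
B (eclipsed): F(0°)/H(0°) eclipsed 1.2; CH3(120°)/Ph(120°) eclipsed 3.4; CHO(240°)/Cl(240°) eclipsed 2.1 → 6.7 kcal/mol.
A has the lowest total (6.2 kcal/mol).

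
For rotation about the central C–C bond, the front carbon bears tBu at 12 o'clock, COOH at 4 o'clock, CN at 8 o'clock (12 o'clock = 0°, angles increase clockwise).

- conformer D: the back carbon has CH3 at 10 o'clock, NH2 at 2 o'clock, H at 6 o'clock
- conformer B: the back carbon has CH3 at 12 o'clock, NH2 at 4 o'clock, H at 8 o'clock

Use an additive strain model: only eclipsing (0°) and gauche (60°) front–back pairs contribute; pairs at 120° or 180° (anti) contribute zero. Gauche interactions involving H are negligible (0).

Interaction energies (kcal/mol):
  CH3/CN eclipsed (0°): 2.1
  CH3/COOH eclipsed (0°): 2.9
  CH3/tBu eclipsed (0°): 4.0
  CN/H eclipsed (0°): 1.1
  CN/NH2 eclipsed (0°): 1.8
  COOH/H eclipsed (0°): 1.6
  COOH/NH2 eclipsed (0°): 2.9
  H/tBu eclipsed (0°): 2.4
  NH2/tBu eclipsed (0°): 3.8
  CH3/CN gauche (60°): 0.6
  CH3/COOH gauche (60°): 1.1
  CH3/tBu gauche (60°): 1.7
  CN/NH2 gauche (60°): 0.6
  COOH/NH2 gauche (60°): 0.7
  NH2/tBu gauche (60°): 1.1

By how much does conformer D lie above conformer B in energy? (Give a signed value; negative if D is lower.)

D (staggered): tBu(0°)/CH3(300°) gauche 1.7; tBu(0°)/NH2(60°) gauche 1.1; COOH(120°)/NH2(60°) gauche 0.7; CN(240°)/CH3(300°) gauche 0.6 → 4.1 kcal/mol.
B (eclipsed): tBu(0°)/CH3(0°) eclipsed 4.0; COOH(120°)/NH2(120°) eclipsed 2.9; CN(240°)/H(240°) eclipsed 1.1 → 8.0 kcal/mol.
E(D) − E(B) = 4.1 − 8.0 = -3.9 kcal/mol.

-3.9 kcal/mol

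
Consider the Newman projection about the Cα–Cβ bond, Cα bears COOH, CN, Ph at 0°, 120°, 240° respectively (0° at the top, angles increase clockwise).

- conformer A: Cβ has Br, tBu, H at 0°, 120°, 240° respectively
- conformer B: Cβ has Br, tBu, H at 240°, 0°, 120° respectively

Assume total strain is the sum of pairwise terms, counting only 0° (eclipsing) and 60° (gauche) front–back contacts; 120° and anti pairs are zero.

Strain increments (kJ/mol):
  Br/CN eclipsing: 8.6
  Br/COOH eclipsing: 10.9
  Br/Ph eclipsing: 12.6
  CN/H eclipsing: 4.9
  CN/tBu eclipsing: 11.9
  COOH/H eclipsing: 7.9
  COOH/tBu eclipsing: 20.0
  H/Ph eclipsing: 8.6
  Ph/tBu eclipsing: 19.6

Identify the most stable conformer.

A

A (eclipsed): COOH(0°)/Br(0°) eclipsed 10.9; CN(120°)/tBu(120°) eclipsed 11.9; Ph(240°)/H(240°) eclipsed 8.6 → 31.4 kJ/mol.
B (eclipsed): COOH(0°)/tBu(0°) eclipsed 20.0; CN(120°)/H(120°) eclipsed 4.9; Ph(240°)/Br(240°) eclipsed 12.6 → 37.5 kJ/mol.
A has the lowest total (31.4 kJ/mol).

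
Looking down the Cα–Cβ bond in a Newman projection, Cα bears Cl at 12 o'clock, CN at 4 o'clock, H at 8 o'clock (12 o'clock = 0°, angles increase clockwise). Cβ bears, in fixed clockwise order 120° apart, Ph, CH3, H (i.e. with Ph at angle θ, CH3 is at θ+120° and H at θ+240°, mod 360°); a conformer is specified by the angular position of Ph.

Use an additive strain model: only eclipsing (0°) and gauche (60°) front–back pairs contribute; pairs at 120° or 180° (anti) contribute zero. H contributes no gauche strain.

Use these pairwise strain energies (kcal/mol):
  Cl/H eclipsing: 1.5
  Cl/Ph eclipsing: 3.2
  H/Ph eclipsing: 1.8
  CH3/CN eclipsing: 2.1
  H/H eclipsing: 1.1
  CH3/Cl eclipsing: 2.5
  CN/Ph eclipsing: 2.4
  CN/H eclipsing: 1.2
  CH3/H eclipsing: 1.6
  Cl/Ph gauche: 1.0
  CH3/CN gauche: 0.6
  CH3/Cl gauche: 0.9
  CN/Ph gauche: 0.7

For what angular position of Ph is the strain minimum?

180°

Ph at 0° is eclipsed. Cl at 0° is eclipsed with Ph at 0° (3.2); CN at 120° is eclipsed with CH3 at 120° (2.1); H at 240° is eclipsed with H at 240° (1.1). Total 6.4 kcal/mol.
Ph at 60° is staggered. Cl at 0° is gauche with Ph at 60° (1.0); CN at 120° is gauche with Ph at 60° (0.7); CN at 120° is gauche with CH3 at 180° (0.6). Total 2.3 kcal/mol.
Ph at 120° is eclipsed. Cl at 0° is eclipsed with H at 0° (1.5); CN at 120° is eclipsed with Ph at 120° (2.4); H at 240° is eclipsed with CH3 at 240° (1.6). Total 5.5 kcal/mol.
Ph at 180° is staggered. Cl at 0° is gauche with CH3 at 300° (0.9); CN at 120° is gauche with Ph at 180° (0.7). Total 1.6 kcal/mol.
Ph at 240° is eclipsed. Cl at 0° is eclipsed with CH3 at 0° (2.5); CN at 120° is eclipsed with H at 120° (1.2); H at 240° is eclipsed with Ph at 240° (1.8). Total 5.5 kcal/mol.
Ph at 300° is staggered. Cl at 0° is gauche with Ph at 300° (1.0); Cl at 0° is gauche with CH3 at 60° (0.9); CN at 120° is gauche with CH3 at 60° (0.6). Total 2.5 kcal/mol.
The minimum (1.6 kcal/mol) occurs with Ph at 180°.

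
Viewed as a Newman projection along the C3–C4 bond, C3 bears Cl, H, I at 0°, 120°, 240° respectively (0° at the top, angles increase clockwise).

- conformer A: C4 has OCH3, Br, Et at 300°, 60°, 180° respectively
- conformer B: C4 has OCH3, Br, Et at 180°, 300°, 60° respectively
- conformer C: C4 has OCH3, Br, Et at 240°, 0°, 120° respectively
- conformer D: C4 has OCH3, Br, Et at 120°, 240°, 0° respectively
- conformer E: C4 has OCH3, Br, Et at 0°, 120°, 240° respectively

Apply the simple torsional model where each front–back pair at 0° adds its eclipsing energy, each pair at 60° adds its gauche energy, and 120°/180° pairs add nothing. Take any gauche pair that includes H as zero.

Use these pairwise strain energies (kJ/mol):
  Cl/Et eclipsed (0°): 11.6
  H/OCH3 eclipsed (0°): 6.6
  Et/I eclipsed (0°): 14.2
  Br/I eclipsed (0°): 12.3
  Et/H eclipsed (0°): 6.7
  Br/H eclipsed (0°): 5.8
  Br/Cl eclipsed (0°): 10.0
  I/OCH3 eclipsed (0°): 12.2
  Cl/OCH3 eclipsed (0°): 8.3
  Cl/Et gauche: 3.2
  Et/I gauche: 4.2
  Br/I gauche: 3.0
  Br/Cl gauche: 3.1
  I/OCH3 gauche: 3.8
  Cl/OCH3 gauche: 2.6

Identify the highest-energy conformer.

A (staggered): Cl(0°)/OCH3(300°) gauche 2.6; Cl(0°)/Br(60°) gauche 3.1; I(240°)/OCH3(300°) gauche 3.8; I(240°)/Et(180°) gauche 4.2 → 13.7 kJ/mol.
B (staggered): Cl(0°)/Br(300°) gauche 3.1; Cl(0°)/Et(60°) gauche 3.2; I(240°)/OCH3(180°) gauche 3.8; I(240°)/Br(300°) gauche 3.0 → 13.1 kJ/mol.
C (eclipsed): Cl(0°)/Br(0°) eclipsed 10.0; H(120°)/Et(120°) eclipsed 6.7; I(240°)/OCH3(240°) eclipsed 12.2 → 28.9 kJ/mol.
D (eclipsed): Cl(0°)/Et(0°) eclipsed 11.6; H(120°)/OCH3(120°) eclipsed 6.6; I(240°)/Br(240°) eclipsed 12.3 → 30.5 kJ/mol.
E (eclipsed): Cl(0°)/OCH3(0°) eclipsed 8.3; H(120°)/Br(120°) eclipsed 5.8; I(240°)/Et(240°) eclipsed 14.2 → 28.3 kJ/mol.
D has the highest total (30.5 kJ/mol).

D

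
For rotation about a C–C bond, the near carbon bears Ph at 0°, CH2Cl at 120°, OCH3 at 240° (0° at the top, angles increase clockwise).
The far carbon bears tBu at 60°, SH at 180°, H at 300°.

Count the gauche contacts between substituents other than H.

4

Non-H gauche pairs: Ph(0°)/tBu(60°); CH2Cl(120°)/tBu(60°); CH2Cl(120°)/SH(180°); OCH3(240°)/SH(180°) — 4 interactions.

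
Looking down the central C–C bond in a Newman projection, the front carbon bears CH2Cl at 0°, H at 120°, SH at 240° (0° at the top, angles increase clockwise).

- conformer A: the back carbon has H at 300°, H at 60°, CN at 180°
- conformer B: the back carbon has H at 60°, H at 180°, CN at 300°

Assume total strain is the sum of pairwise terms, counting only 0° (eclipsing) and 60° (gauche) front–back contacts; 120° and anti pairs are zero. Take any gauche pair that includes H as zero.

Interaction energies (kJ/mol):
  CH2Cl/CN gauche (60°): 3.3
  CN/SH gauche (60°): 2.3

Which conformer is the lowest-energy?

A

A is staggered. SH at 240° is gauche with CN at 180° (2.3). Total 2.3 kJ/mol.
B is staggered. CH2Cl at 0° is gauche with CN at 300° (3.3); SH at 240° is gauche with CN at 300° (2.3). Total 5.6 kJ/mol.
A has the lowest total (2.3 kJ/mol).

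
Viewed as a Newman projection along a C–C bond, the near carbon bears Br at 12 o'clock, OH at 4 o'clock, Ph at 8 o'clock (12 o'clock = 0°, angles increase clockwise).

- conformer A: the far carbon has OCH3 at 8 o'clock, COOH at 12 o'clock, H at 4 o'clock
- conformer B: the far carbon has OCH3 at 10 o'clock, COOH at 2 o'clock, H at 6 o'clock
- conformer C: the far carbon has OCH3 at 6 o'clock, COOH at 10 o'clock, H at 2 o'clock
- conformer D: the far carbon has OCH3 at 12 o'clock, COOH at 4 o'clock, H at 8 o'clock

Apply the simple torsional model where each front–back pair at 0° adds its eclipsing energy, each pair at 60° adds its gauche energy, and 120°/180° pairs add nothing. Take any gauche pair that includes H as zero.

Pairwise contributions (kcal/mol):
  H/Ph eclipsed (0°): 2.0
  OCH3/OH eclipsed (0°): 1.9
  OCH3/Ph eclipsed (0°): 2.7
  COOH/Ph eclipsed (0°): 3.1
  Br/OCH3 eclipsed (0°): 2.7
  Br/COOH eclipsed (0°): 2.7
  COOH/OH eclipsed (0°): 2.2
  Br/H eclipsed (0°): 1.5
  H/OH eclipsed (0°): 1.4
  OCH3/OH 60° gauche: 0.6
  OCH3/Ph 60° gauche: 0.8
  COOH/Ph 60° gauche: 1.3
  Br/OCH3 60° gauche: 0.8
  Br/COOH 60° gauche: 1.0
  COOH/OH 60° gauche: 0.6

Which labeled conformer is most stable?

A (eclipsed): Br(0°)/COOH(0°) eclipsed 2.7; OH(120°)/H(120°) eclipsed 1.4; Ph(240°)/OCH3(240°) eclipsed 2.7 → 6.8 kcal/mol.
B (staggered): Br(0°)/OCH3(300°) gauche 0.8; Br(0°)/COOH(60°) gauche 1.0; OH(120°)/COOH(60°) gauche 0.6; Ph(240°)/OCH3(300°) gauche 0.8 → 3.2 kcal/mol.
C (staggered): Br(0°)/COOH(300°) gauche 1.0; OH(120°)/OCH3(180°) gauche 0.6; Ph(240°)/OCH3(180°) gauche 0.8; Ph(240°)/COOH(300°) gauche 1.3 → 3.7 kcal/mol.
D (eclipsed): Br(0°)/OCH3(0°) eclipsed 2.7; OH(120°)/COOH(120°) eclipsed 2.2; Ph(240°)/H(240°) eclipsed 2.0 → 6.9 kcal/mol.
B has the lowest total (3.2 kcal/mol).

B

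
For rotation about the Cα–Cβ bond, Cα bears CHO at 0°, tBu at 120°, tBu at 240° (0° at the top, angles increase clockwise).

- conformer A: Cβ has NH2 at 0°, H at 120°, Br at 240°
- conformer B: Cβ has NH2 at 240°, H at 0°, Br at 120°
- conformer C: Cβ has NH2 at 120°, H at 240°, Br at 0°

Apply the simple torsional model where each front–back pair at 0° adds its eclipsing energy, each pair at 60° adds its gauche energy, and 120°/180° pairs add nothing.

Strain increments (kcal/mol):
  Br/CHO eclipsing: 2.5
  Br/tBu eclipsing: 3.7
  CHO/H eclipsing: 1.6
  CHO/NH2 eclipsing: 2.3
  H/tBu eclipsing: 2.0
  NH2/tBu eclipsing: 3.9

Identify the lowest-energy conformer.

A (eclipsed): CHO(0°)/NH2(0°) eclipsed 2.3; tBu(120°)/H(120°) eclipsed 2.0; tBu(240°)/Br(240°) eclipsed 3.7 → 8.0 kcal/mol.
B (eclipsed): CHO(0°)/H(0°) eclipsed 1.6; tBu(120°)/Br(120°) eclipsed 3.7; tBu(240°)/NH2(240°) eclipsed 3.9 → 9.2 kcal/mol.
C (eclipsed): CHO(0°)/Br(0°) eclipsed 2.5; tBu(120°)/NH2(120°) eclipsed 3.9; tBu(240°)/H(240°) eclipsed 2.0 → 8.4 kcal/mol.
A has the lowest total (8.0 kcal/mol).

A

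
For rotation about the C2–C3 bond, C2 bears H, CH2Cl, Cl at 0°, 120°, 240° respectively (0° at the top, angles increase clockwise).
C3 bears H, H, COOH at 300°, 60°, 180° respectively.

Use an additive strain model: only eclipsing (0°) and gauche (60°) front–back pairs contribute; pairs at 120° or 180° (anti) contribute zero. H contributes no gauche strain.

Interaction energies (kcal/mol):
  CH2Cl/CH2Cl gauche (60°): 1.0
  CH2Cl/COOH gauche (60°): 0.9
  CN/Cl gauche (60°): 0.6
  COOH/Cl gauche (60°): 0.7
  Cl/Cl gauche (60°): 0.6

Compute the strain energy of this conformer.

1.6 kcal/mol

This conformer (staggered): CH2Cl–COOH gauche, Cl–COOH gauche; 0.9 + 0.7 = 1.6 kcal/mol.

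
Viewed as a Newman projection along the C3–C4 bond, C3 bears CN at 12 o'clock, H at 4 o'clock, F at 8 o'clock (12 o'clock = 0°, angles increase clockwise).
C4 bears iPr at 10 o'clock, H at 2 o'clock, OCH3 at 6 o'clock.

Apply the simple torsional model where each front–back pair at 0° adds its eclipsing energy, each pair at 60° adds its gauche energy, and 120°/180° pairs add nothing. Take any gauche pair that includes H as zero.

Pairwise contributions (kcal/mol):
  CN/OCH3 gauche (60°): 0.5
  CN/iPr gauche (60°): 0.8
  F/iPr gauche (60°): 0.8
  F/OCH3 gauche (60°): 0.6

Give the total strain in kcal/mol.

This conformer is staggered. CN at 0° is gauche with iPr at 300° (0.8); F at 240° is gauche with iPr at 300° (0.8); F at 240° is gauche with OCH3 at 180° (0.6). Total 2.2 kcal/mol.

2.2 kcal/mol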